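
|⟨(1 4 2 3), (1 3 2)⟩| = 24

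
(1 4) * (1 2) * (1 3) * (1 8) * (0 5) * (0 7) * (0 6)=(0 5 7 6)(1 4 2 3 8)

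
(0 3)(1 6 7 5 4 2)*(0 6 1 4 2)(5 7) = (0 3 6 5 2 4)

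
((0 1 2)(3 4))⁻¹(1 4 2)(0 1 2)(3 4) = (0 2 3)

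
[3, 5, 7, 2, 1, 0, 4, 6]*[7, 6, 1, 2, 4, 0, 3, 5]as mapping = [0→2, 1→0, 2→5, 3→1, 4→6, 5→7, 6→4, 7→3]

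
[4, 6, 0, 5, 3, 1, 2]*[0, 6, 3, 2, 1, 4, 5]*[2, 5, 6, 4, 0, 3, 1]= [5, 3, 2, 0, 6, 1, 4] 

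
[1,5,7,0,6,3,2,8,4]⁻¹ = [3,0,6,5,8,1,4,2,7]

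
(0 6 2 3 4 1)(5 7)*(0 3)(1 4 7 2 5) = (0 6 5 2)(1 3 7)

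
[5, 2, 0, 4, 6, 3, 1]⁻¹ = [2, 6, 1, 5, 3, 0, 4]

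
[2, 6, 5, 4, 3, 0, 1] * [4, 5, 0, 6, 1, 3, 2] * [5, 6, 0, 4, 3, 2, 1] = [5, 0, 4, 6, 1, 3, 2]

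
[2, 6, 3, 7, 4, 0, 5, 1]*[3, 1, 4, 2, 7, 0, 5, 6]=[4, 5, 2, 6, 7, 3, 0, 1]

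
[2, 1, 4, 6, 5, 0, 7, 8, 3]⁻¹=[5, 1, 0, 8, 2, 4, 3, 6, 7]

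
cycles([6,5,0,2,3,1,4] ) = (0 6 4 3 2)(1 5)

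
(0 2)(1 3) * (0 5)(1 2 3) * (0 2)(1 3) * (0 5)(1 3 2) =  (0 3 5 1 2)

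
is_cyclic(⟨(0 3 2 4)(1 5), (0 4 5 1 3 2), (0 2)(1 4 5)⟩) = no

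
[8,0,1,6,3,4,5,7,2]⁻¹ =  [1,2,8,4,5,6,3,7,0]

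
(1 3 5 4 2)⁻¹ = (1 2 4 5 3)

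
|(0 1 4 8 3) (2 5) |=10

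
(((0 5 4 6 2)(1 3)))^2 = (0 4 2 5 6)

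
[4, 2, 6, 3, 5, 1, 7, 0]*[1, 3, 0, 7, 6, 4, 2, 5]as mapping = [0→6, 1→0, 2→2, 3→7, 4→4, 5→3, 6→5, 7→1]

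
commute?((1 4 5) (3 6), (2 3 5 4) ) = no:(1 4 5) (3 6) * (2 3 5 4) = (1 2 3 6 5), (2 3 5 4) * (1 4 5) (3 6) = (1 4 2 6 3) 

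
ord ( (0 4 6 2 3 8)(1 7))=6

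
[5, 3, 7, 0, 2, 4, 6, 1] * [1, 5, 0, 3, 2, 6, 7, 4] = [6, 3, 4, 1, 0, 2, 7, 5]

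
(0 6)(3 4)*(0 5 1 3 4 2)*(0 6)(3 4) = (1 4 3 2 6 5)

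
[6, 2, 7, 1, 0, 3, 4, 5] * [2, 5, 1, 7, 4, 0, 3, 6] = [3, 1, 6, 5, 2, 7, 4, 0]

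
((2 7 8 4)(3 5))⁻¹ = (2 4 8 7)(3 5)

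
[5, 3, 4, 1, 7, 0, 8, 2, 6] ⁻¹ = [5, 3, 7, 1, 2, 0, 8, 4, 6] 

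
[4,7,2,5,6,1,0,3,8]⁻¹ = [6,5,2,7,0,3,4,1,8]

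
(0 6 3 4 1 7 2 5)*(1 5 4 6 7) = (0 7 2 4 5) (3 6) 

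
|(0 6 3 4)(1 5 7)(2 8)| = 12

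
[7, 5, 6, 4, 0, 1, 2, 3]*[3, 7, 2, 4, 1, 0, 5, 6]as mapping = [0→6, 1→0, 2→5, 3→1, 4→3, 5→7, 6→2, 7→4]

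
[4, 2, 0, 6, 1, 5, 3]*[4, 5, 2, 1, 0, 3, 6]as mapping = [0→0, 1→2, 2→4, 3→6, 4→5, 5→3, 6→1]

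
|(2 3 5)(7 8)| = 6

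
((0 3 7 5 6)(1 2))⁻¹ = (0 6 5 7 3)(1 2)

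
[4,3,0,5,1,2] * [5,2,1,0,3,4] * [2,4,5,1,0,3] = [1,2,3,0,5,4]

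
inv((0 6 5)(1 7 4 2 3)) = (0 5 6)(1 3 2 4 7)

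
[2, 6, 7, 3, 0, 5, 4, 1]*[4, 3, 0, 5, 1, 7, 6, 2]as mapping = [0→0, 1→6, 2→2, 3→5, 4→4, 5→7, 6→1, 7→3]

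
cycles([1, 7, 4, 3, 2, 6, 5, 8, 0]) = (0 1 7 8) (2 4) (5 6) 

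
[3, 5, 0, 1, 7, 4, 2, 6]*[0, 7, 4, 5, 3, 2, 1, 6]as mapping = [0→5, 1→2, 2→0, 3→7, 4→6, 5→3, 6→4, 7→1]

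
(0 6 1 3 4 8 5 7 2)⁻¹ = (0 2 7 5 8 4 3 1 6)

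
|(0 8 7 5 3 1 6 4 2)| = 9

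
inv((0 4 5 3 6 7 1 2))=(0 2 1 7 6 3 5 4)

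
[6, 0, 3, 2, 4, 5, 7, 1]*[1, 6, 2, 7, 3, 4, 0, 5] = [0, 1, 7, 2, 3, 4, 5, 6]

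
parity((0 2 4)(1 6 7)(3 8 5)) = even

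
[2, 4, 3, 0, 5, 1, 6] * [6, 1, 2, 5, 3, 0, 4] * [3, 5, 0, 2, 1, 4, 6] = [0, 2, 4, 6, 3, 5, 1]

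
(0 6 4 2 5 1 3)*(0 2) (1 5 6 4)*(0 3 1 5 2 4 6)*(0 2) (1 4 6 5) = (0 5) (1 4 3 6) 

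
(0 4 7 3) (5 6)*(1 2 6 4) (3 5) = (0 1 2 6 3) (4 7 5) 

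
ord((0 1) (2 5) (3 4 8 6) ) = 4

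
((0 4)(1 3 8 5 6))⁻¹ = (0 4)(1 6 5 8 3)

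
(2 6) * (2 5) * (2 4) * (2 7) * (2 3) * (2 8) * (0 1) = (0 1)(2 6 5 4 7 3 8)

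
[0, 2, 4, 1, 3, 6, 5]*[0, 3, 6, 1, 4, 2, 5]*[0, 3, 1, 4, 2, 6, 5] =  [0, 5, 2, 4, 3, 6, 1]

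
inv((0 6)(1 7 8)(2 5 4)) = (0 6)(1 8 7)(2 4 5)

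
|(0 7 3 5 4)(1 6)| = 10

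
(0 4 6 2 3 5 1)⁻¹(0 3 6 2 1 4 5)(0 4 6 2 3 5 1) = (0 6 1 4 5 2 3)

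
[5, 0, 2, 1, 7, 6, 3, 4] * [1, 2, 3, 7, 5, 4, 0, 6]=[4, 1, 3, 2, 6, 0, 7, 5]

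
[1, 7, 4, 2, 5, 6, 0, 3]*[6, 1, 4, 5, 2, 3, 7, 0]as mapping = [0→1, 1→0, 2→2, 3→4, 4→3, 5→7, 6→6, 7→5]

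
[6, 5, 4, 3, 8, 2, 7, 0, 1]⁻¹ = [7, 8, 5, 3, 2, 1, 0, 6, 4]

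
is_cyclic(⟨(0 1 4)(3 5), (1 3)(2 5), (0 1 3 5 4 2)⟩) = no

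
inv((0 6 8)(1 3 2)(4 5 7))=(0 8 6)(1 2 3)(4 7 5)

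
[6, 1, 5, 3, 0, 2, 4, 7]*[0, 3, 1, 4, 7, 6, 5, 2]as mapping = [0→5, 1→3, 2→6, 3→4, 4→0, 5→1, 6→7, 7→2]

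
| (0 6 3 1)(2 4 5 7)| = 4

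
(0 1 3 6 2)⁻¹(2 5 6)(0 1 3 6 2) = (0 5 2)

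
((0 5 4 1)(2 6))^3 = (0 1 4 5)(2 6)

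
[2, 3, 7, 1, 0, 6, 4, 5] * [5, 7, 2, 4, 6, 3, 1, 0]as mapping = [0→2, 1→4, 2→0, 3→7, 4→5, 5→1, 6→6, 7→3]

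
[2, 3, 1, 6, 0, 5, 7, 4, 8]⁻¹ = [4, 2, 0, 1, 7, 5, 3, 6, 8]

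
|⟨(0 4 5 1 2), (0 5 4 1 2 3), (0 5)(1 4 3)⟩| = 720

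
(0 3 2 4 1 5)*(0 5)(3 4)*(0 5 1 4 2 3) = (0 2)(1 5)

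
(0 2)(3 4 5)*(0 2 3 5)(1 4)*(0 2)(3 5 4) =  (0 5 4 2)(1 3)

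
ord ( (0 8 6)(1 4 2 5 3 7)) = 6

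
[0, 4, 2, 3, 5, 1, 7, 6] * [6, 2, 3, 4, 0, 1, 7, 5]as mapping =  [0→6, 1→0, 2→3, 3→4, 4→1, 5→2, 6→5, 7→7]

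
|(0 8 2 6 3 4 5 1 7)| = 9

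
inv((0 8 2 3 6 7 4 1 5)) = (0 5 1 4 7 6 3 2 8)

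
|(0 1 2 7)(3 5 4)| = 12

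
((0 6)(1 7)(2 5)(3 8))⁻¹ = (0 6)(1 7)(2 5)(3 8)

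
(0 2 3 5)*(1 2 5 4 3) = (0 5)(1 2)(3 4)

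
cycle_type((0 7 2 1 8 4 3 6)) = 8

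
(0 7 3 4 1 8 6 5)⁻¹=(0 5 6 8 1 4 3 7)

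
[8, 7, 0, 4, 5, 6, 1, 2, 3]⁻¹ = [2, 6, 7, 8, 3, 4, 5, 1, 0]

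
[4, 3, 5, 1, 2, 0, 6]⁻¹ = [5, 3, 4, 1, 0, 2, 6]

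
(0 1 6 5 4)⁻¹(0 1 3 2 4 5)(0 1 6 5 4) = (0 4 1 6 3 2)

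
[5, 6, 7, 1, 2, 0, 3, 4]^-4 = [0, 3, 4, 6, 7, 5, 1, 2]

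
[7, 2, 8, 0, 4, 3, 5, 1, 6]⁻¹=[3, 7, 1, 5, 4, 6, 8, 0, 2]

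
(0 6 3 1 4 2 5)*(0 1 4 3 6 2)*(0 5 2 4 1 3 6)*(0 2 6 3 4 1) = (0 1 3)(2 6)(4 5)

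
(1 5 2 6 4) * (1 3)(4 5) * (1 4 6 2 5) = (1 6)(3 4)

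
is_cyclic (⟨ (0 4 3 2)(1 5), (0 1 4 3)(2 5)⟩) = no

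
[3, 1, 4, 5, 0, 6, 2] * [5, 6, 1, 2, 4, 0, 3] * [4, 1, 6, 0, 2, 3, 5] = [6, 5, 2, 4, 3, 0, 1]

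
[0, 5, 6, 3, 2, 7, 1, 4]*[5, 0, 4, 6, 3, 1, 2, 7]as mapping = [0→5, 1→1, 2→2, 3→6, 4→4, 5→7, 6→0, 7→3]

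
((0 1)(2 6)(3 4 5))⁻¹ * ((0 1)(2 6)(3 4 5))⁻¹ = (3 4 5)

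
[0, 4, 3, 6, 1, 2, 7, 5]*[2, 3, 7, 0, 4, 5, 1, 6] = [2, 4, 0, 1, 3, 7, 6, 5]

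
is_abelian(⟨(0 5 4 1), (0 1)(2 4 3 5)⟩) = no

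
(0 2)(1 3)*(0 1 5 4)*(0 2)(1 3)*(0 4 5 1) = (0 4 2 3 1)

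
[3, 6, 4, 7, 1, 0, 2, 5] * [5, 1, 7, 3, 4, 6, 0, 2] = [3, 0, 4, 2, 1, 5, 7, 6]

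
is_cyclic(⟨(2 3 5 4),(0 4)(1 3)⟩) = no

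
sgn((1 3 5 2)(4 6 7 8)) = 1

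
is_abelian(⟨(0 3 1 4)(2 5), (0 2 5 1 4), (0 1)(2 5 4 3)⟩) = no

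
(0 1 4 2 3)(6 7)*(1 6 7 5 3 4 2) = (0 6 5 3)(1 2 4)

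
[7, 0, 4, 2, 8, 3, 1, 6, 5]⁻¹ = [1, 6, 3, 5, 2, 8, 7, 0, 4]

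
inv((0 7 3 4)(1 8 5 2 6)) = (0 4 3 7)(1 6 2 5 8)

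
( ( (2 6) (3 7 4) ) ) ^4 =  (3 7 4) 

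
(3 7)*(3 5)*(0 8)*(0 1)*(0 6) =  (0 8 1 6)(3 7 5)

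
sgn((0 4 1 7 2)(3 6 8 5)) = -1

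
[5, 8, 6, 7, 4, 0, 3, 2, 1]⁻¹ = [5, 8, 7, 6, 4, 0, 2, 3, 1]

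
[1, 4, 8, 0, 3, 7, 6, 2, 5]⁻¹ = [3, 0, 7, 4, 1, 8, 6, 5, 2]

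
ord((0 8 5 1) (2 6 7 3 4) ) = 20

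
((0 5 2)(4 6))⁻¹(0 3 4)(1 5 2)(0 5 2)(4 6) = (0 1 2)(3 6 5)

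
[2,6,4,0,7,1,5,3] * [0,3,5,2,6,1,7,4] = [5,7,6,0,4,3,1,2] 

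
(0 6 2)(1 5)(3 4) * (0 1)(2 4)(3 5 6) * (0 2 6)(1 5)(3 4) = (0 4 1)(2 5)(3 6)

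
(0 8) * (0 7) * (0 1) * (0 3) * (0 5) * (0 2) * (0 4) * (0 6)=(0 8 7 1 3 5 2 4 6)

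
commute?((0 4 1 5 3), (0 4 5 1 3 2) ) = no:(0 4 1 5 3) * (0 4 5 1 3 2) = (0 5 2) (3 4), (0 4 5 1 3 2) * (0 4 1 5 3) = (0 1) (2 4 3) 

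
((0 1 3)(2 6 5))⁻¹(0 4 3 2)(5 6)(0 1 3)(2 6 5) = (0 6 1 4)(2 5)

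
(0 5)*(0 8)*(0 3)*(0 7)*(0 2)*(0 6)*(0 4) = (0 5 8 3 7 2 6 4)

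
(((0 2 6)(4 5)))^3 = (4 5)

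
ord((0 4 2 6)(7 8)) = 4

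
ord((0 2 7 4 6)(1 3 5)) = 15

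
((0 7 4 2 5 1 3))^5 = (0 1 2 7 3 5 4)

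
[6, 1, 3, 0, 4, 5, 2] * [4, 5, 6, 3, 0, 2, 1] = [1, 5, 3, 4, 0, 2, 6]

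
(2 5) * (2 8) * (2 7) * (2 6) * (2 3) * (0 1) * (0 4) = (0 1 4)(2 5 8 7 6 3)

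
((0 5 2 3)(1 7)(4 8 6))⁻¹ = (0 3 2 5)(1 7)(4 6 8)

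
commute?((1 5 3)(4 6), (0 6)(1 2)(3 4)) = no:(1 5 3)(4 6) * (0 6)(1 2)(3 4) = (0 6 3 2 1 5 4), (0 6)(1 2)(3 4) * (1 5 3)(4 6) = (0 4 1 2 5 3 6)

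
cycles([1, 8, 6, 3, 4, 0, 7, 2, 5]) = (0 1 8 5)(2 6 7)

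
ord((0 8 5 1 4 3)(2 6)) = 6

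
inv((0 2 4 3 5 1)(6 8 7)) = (0 1 5 3 4 2)(6 7 8)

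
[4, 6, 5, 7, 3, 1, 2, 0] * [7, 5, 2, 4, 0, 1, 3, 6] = [0, 3, 1, 6, 4, 5, 2, 7]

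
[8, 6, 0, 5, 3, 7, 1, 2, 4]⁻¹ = [2, 6, 7, 4, 8, 3, 1, 5, 0]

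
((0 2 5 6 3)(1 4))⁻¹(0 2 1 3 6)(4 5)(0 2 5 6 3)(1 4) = (0 3 2 5 4)(1 6)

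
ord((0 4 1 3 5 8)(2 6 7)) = 6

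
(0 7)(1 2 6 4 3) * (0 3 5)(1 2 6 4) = (0 7 3 2 4 5)(1 6)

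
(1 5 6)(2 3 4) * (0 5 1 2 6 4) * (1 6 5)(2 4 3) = (0 1 6 4 5 3)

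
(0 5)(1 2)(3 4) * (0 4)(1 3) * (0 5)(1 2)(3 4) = (2 4)(3 5)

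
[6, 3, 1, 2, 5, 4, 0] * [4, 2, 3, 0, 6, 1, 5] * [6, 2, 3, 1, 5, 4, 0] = [4, 6, 3, 1, 2, 0, 5]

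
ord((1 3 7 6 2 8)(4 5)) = 6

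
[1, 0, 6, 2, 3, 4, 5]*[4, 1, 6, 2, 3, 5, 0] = [1, 4, 0, 6, 2, 3, 5]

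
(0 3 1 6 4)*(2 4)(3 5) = (0 5 3 1 6 2 4)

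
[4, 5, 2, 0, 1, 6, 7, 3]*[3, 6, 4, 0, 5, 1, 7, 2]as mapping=[0→5, 1→1, 2→4, 3→3, 4→6, 5→7, 6→2, 7→0]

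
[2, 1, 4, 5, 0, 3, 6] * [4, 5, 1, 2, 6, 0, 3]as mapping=[0→1, 1→5, 2→6, 3→0, 4→4, 5→2, 6→3]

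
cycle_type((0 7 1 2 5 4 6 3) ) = 8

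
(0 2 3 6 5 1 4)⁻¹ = (0 4 1 5 6 3 2)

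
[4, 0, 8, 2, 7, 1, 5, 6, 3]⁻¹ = [1, 5, 3, 8, 0, 6, 7, 4, 2]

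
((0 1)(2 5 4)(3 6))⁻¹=(0 1)(2 4 5)(3 6)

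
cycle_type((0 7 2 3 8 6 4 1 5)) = 9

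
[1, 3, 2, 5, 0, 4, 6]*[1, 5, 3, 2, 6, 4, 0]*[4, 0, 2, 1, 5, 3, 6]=[3, 2, 1, 5, 0, 6, 4]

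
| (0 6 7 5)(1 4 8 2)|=4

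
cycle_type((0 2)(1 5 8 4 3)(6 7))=2^2.5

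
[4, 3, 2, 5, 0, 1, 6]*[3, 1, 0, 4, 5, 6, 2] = [5, 4, 0, 6, 3, 1, 2]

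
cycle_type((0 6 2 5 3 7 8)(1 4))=2.7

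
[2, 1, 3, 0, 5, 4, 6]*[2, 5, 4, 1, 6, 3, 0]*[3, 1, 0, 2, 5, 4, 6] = [5, 4, 1, 0, 2, 6, 3]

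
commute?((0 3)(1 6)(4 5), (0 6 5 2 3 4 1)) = no:(0 3)(1 6)(4 5)*(0 6 5 2 3 4 1) = (0 4 2 3 6)(1 5), (0 6 5 2 3 4 1)*(0 3)(1 6)(4 5) = (0 1 3 5 2)(4 6)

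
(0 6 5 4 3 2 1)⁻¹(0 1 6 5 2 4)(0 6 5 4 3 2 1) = (0 5 4 1 3 6)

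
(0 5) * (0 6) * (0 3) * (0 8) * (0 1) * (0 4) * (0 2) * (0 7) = (0 5 6 3 8 1 4 2 7)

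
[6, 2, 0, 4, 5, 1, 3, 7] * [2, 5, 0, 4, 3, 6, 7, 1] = [7, 0, 2, 3, 6, 5, 4, 1]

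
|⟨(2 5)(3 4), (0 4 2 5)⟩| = 20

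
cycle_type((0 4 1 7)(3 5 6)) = 3.4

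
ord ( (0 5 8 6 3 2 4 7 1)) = 9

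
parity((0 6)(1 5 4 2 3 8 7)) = odd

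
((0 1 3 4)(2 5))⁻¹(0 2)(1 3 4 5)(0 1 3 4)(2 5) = (0 2 3 4)(1 5)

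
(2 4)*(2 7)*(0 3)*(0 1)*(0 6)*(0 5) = (0 3 1 6 5) (2 4 7) 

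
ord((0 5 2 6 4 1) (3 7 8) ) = 6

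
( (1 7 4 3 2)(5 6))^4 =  (1 2 3 4 7)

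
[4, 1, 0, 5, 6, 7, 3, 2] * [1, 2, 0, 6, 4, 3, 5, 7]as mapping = [0→4, 1→2, 2→1, 3→3, 4→5, 5→7, 6→6, 7→0]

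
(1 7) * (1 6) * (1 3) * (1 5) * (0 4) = (0 4)(1 7 6 3 5)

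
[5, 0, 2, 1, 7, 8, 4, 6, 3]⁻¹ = [1, 3, 2, 8, 6, 0, 7, 4, 5]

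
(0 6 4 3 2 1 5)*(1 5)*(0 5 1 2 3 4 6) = (1 2)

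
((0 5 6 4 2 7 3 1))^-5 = (0 4 3 5 2 1 6 7)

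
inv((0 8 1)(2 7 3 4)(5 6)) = (0 1 8)(2 4 3 7)(5 6)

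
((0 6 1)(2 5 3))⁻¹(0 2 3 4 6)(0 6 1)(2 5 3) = (1 6 5 2 4)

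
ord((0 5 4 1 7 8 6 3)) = 8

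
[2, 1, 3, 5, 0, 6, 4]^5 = [4, 1, 0, 2, 6, 3, 5]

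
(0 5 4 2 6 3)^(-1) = (0 3 6 2 4 5)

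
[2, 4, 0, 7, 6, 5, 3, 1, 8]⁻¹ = [2, 7, 0, 6, 1, 5, 4, 3, 8]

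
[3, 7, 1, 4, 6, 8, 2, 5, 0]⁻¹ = [8, 2, 6, 0, 3, 7, 4, 1, 5]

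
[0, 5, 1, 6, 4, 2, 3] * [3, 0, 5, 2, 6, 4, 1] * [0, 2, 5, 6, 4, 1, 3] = [6, 4, 0, 2, 3, 1, 5]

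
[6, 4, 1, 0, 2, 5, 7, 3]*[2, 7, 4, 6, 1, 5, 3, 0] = [3, 1, 7, 2, 4, 5, 0, 6]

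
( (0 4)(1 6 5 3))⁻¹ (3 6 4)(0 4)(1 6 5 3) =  (0 1 5)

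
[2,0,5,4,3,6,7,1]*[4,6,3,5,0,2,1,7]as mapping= [0→3,1→4,2→2,3→0,4→5,5→1,6→7,7→6]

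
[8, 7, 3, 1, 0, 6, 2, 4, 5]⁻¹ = [4, 3, 6, 2, 7, 8, 5, 1, 0]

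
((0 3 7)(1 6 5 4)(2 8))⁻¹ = (0 7 3)(1 4 5 6)(2 8)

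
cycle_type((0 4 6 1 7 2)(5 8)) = 2.6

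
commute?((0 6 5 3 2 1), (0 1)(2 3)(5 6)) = no:(0 6 5 3 2 1) * (0 1)(2 3)(5 6) = (0 5 2), (0 1)(2 3)(5 6) * (0 6 5 3 2 1) = (1 6 3)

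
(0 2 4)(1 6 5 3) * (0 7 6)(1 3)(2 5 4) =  (0 5 1)(4 7 6)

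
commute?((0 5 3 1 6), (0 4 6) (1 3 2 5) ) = no:(0 5 3 1 6)*(0 4 6) (1 3 2 5) = (0 1) (2 5) (4 6), (0 4 6) (1 3 2 5)*(0 5 3 1 6) = (0 4) (2 3) (5 6) 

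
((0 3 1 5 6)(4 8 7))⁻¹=(0 6 5 1 3)(4 7 8)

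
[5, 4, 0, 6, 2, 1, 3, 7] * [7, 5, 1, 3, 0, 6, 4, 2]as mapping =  [0→6, 1→0, 2→7, 3→4, 4→1, 5→5, 6→3, 7→2]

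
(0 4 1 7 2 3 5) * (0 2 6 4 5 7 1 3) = (0 5 2)(3 7 6 4)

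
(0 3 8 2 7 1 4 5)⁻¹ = (0 5 4 1 7 2 8 3)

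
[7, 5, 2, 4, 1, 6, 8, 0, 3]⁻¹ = [7, 4, 2, 8, 3, 1, 5, 0, 6]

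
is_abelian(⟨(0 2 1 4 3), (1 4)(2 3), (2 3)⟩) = no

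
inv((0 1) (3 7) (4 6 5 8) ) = (0 1) (3 7) (4 8 5 6) 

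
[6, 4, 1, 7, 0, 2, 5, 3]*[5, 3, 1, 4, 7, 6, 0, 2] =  [0, 7, 3, 2, 5, 1, 6, 4]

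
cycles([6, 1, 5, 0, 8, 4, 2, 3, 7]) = (0 6 2 5 4 8 7 3)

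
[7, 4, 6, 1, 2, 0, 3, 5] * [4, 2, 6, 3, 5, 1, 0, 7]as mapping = [0→7, 1→5, 2→0, 3→2, 4→6, 5→4, 6→3, 7→1]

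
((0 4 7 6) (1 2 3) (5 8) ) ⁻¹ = (0 6 7 4) (1 3 2) (5 8) 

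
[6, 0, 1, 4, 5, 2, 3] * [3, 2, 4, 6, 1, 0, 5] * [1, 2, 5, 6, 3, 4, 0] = [4, 6, 5, 2, 1, 3, 0]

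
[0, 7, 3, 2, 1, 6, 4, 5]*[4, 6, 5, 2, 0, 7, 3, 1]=[4, 1, 2, 5, 6, 3, 0, 7]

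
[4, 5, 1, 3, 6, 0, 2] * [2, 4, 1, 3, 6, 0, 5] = [6, 0, 4, 3, 5, 2, 1]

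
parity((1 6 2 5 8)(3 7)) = odd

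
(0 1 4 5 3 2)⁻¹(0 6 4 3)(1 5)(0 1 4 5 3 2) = (1 6 5 2)(3 4)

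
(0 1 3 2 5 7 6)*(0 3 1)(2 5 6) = (2 6 3 5 7)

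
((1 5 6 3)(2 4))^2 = (1 6)(3 5)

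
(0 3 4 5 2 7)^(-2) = (0 2 4)(3 7 5)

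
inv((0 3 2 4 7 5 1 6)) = (0 6 1 5 7 4 2 3)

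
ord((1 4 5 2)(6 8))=4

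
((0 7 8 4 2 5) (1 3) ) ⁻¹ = (0 5 2 4 8 7) (1 3) 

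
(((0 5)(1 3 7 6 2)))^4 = (1 2 6 7 3)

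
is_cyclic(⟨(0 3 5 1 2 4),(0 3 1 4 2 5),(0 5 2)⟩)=no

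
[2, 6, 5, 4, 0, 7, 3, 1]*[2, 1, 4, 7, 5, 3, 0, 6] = [4, 0, 3, 5, 2, 6, 7, 1]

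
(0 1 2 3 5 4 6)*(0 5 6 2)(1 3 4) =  (0 3 6 5 1)(2 4)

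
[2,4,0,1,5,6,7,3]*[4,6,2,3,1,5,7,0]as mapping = [0→2,1→1,2→4,3→6,4→5,5→7,6→0,7→3]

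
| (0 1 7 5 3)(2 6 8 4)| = 20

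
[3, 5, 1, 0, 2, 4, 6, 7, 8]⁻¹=[3, 2, 4, 0, 5, 1, 6, 7, 8]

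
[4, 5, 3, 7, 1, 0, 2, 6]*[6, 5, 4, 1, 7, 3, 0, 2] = [7, 3, 1, 2, 5, 6, 4, 0]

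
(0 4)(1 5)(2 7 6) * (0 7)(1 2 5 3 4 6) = (0 6 5 2)(1 3 4 7)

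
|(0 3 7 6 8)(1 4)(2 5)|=10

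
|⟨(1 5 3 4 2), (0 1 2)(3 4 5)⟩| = 60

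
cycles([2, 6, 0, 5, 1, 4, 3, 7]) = (0 2)(1 6 3 5 4)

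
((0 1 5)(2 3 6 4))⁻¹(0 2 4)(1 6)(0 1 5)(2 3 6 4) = (1 3 2)(4 5)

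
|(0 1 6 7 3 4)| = 6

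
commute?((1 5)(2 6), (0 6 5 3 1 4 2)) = no:(1 5)(2 6)*(0 6 5 3 1 4 2) = (0 6)(1 3)(2 5 4), (0 6 5 3 1 4 2)*(1 5)(2 6) = (0 2)(1 4 6)(3 5)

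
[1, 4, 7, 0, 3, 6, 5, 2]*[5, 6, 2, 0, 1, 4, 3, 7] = [6, 1, 7, 5, 0, 3, 4, 2]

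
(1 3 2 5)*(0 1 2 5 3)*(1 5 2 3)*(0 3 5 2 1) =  (0 2)(1 3)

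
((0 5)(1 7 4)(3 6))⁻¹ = (0 5)(1 4 7)(3 6)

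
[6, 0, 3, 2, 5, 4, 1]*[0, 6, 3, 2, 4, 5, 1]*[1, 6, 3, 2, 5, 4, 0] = [6, 1, 3, 2, 4, 5, 0]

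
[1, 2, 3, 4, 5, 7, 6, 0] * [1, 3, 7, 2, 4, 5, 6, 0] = [3, 7, 2, 4, 5, 0, 6, 1]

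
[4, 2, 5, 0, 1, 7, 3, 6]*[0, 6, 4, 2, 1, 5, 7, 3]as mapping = [0→1, 1→4, 2→5, 3→0, 4→6, 5→3, 6→2, 7→7]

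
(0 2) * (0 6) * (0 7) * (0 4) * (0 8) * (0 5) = (0 2 6 7 4 8 5)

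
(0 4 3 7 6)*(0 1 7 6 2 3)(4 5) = (0 5 4)(1 7 2 3 6)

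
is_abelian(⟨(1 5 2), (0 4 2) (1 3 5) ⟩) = no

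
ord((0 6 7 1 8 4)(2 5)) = 6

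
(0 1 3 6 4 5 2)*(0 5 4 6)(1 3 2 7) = (0 3)(1 2 5 7)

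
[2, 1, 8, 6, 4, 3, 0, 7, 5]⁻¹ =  [6, 1, 0, 5, 4, 8, 3, 7, 2]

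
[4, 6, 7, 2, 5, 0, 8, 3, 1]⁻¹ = [5, 8, 3, 7, 0, 4, 1, 2, 6]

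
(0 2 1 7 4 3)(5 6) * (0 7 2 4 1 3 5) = (0 4 5 6)(1 2 3 7)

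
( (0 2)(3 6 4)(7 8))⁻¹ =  (0 2)(3 4 6)(7 8)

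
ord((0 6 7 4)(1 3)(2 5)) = 4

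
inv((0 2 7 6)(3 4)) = (0 6 7 2)(3 4)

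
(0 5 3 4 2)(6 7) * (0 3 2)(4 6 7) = (0 5 2 3 6 4)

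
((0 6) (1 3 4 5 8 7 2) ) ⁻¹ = (0 6) (1 2 7 8 5 4 3) 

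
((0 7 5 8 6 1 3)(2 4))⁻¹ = (0 3 1 6 8 5 7)(2 4)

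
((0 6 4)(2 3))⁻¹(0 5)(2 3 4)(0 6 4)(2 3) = (0 3 2)(5 6)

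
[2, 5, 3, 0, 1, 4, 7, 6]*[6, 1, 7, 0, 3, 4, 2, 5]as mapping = [0→7, 1→4, 2→0, 3→6, 4→1, 5→3, 6→5, 7→2]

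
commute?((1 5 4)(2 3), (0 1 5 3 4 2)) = no:(1 5 4)(2 3)*(0 1 5 3 4 2) = (0 1 3)(2 4 5), (0 1 5 3 4 2)*(1 5 4)(2 3) = (0 5 2)(1 4 3)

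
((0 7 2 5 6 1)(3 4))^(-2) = (0 6 2)(1 5 7)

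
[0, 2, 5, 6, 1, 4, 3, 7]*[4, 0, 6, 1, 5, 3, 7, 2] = [4, 6, 3, 7, 0, 5, 1, 2]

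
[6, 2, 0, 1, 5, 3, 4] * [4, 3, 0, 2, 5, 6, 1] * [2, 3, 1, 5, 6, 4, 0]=[3, 2, 6, 5, 0, 1, 4]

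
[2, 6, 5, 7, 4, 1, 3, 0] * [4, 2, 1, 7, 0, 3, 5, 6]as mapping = [0→1, 1→5, 2→3, 3→6, 4→0, 5→2, 6→7, 7→4]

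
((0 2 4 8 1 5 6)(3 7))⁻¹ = (0 6 5 1 8 4 2)(3 7)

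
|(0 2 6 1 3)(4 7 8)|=15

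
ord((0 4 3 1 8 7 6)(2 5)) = 14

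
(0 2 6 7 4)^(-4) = (0 2 6 7 4)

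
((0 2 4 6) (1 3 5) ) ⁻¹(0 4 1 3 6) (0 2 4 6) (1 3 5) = (0 2 6 3 5) 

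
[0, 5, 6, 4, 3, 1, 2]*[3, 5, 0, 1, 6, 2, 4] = [3, 2, 4, 6, 1, 5, 0]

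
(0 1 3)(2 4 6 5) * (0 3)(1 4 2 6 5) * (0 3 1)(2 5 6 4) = (0 2 5 4 6)(1 3)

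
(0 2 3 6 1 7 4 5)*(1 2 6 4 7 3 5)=(0 6 2 5)(1 3 4)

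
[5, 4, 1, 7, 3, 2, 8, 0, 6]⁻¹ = [7, 2, 5, 4, 1, 0, 8, 3, 6]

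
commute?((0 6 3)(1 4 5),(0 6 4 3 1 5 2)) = no:(0 6 3)(1 4 5)*(0 6 4 3 1 5 2) = (0 4 2)(1 3 6),(0 6 4 3 1 5 2)*(0 6 3)(1 4 5) = (0 3 4)(2 6 5)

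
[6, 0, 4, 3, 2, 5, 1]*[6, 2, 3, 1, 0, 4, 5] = [5, 6, 0, 1, 3, 4, 2]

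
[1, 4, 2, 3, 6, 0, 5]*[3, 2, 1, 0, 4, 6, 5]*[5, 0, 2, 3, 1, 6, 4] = [2, 1, 0, 5, 6, 3, 4]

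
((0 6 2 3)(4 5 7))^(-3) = (0 6 2 3)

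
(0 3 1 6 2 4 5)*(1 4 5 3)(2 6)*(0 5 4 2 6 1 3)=(0 3 2 4)(1 6)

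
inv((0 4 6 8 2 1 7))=(0 7 1 2 8 6 4)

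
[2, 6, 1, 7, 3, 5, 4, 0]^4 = [4, 7, 3, 1, 2, 5, 0, 6]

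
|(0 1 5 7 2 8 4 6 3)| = 9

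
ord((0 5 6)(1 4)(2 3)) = 6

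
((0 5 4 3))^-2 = (0 4)(3 5)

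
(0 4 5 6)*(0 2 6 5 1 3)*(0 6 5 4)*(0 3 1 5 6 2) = (0 3 2 6)(4 5)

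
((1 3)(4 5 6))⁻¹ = (1 3)(4 6 5)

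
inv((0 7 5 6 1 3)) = (0 3 1 6 5 7)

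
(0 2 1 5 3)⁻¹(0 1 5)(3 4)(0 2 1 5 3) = (0 4)(2 5 3)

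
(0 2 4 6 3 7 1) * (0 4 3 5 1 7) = (0 2 3)(1 4 6 5)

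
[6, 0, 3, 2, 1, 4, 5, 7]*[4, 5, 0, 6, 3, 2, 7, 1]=[7, 4, 6, 0, 5, 3, 2, 1]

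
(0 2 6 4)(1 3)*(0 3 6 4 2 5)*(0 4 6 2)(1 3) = (0 5 4 1 2 6)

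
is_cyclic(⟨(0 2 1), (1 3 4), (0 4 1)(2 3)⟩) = no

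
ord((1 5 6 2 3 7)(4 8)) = 6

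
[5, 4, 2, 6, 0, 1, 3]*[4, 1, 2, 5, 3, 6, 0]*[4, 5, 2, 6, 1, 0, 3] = [3, 6, 2, 4, 1, 5, 0]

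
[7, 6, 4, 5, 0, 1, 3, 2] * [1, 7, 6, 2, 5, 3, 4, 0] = [0, 4, 5, 3, 1, 7, 2, 6]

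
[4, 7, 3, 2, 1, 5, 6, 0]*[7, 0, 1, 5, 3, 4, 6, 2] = [3, 2, 5, 1, 0, 4, 6, 7]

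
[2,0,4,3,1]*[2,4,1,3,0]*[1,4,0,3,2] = [4,0,1,3,2]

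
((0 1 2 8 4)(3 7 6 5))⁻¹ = (0 4 8 2 1)(3 5 6 7)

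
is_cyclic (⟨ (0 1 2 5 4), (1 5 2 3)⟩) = no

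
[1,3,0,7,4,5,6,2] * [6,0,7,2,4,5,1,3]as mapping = [0→0,1→2,2→6,3→3,4→4,5→5,6→1,7→7]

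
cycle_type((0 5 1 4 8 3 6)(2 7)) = 2.7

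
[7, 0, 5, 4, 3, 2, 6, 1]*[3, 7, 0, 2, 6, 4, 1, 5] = [5, 3, 4, 6, 2, 0, 1, 7]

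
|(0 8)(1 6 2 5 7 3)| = 6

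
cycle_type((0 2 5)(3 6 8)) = 3^2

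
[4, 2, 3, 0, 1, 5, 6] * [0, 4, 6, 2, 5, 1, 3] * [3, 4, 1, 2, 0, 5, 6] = [5, 6, 1, 3, 0, 4, 2]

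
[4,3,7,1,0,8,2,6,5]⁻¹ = [4,3,6,1,0,8,7,2,5]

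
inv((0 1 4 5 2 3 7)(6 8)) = (0 7 3 2 5 4 1)(6 8)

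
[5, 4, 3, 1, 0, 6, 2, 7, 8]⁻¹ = [4, 3, 6, 2, 1, 0, 5, 7, 8]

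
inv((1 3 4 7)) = (1 7 4 3)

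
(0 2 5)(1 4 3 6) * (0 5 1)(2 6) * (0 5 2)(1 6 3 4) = (0 3)(2 6 5)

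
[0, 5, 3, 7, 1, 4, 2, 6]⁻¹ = [0, 4, 6, 2, 5, 1, 7, 3]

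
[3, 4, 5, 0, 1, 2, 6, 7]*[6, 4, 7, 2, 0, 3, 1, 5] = [2, 0, 3, 6, 4, 7, 1, 5]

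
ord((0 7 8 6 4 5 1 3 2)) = 9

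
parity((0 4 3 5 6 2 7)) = even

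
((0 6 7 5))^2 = (0 7)(5 6)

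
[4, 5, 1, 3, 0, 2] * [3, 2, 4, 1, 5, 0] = [5, 0, 2, 1, 3, 4]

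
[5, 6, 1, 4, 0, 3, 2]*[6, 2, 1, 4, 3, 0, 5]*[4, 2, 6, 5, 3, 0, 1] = [4, 0, 6, 5, 1, 3, 2]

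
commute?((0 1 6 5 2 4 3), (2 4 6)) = no:(0 1 6 5 2 4 3) * (2 4 6) = (0 1 2 6 5 4 3), (2 4 6) * (0 1 6 5 2 4 3) = (0 1 6 4 5 2 3)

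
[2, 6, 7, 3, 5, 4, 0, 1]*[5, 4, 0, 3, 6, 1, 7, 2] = [0, 7, 2, 3, 1, 6, 5, 4]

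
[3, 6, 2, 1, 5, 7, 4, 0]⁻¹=[7, 3, 2, 0, 6, 4, 1, 5]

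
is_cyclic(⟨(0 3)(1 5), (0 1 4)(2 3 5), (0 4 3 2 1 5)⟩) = no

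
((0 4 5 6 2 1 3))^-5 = (0 5 2 3 4 6 1)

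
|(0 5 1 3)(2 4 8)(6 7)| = 12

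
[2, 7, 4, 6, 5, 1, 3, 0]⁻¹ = [7, 5, 0, 6, 2, 4, 3, 1]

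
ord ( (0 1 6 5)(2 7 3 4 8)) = 20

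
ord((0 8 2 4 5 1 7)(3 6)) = 14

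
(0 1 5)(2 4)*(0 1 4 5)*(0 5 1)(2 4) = (0 2 1 5)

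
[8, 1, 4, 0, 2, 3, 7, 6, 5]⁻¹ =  [3, 1, 4, 5, 2, 8, 7, 6, 0]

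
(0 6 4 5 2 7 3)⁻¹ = (0 3 7 2 5 4 6)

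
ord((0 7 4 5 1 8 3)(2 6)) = 14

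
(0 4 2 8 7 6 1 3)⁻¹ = (0 3 1 6 7 8 2 4)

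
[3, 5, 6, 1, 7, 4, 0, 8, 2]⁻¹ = [6, 3, 8, 0, 5, 1, 2, 4, 7]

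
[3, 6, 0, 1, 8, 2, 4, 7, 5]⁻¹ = [2, 3, 5, 0, 6, 8, 1, 7, 4]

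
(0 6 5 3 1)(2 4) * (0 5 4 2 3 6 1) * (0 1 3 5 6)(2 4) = (0 3 1 6 2 4 5)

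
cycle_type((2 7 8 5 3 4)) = 6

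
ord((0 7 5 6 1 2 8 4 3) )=9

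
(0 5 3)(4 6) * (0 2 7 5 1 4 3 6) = (0 1 4)(2 7 5 6 3)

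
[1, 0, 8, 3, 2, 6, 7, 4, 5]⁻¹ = [1, 0, 4, 3, 7, 8, 5, 6, 2]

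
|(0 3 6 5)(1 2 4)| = 12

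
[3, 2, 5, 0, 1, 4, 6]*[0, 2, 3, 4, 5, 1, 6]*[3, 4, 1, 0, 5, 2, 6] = [5, 0, 4, 3, 1, 2, 6]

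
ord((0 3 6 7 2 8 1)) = 7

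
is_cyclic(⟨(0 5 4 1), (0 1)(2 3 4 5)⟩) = no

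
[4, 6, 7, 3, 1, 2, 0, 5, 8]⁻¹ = [6, 4, 5, 3, 0, 7, 1, 2, 8]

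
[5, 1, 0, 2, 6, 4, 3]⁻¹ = [2, 1, 3, 6, 5, 0, 4]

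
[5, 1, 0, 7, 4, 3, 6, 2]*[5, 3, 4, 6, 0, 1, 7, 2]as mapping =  [0→1, 1→3, 2→5, 3→2, 4→0, 5→6, 6→7, 7→4]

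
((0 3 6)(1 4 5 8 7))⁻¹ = (0 6 3)(1 7 8 5 4)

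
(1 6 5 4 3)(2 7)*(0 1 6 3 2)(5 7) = (0 1 3 6 7)(2 5 4)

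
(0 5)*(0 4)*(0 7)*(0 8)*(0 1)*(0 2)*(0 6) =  (0 5 4 7 8 1 2 6)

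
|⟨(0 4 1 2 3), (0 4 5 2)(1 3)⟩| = 360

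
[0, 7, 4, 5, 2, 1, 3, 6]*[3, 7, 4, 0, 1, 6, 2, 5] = [3, 5, 1, 6, 4, 7, 0, 2]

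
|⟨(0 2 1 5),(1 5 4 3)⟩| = 120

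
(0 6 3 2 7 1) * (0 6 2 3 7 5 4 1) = (0 2 5 4 1 6 7)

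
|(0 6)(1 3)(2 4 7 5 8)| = 10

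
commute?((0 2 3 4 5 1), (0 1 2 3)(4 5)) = no:(0 2 3 4 5 1)*(0 1 2 3)(4 5) = (0 3 5 2), (0 1 2 3)(4 5)*(0 2 3 4 5 1) = (1 3 2 4)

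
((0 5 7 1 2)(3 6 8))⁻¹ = (0 2 1 7 5)(3 8 6)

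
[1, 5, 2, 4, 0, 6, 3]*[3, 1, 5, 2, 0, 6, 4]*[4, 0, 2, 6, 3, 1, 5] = [0, 5, 1, 4, 6, 3, 2]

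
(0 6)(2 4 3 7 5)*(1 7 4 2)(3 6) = (0 3 4 6)(1 7 5)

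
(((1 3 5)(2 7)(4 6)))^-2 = (1 3 5)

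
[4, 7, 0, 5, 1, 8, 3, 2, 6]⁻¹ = [2, 4, 7, 6, 0, 3, 8, 1, 5]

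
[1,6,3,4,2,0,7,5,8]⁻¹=[5,0,4,2,3,7,1,6,8]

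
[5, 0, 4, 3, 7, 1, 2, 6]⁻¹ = [1, 5, 6, 3, 2, 0, 7, 4]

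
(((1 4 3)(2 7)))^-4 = (1 3 4)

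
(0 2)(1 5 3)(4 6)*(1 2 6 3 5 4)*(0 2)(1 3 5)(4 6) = (0 4 5 1 6 3)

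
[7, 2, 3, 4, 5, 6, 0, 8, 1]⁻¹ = [6, 8, 1, 2, 3, 4, 5, 0, 7]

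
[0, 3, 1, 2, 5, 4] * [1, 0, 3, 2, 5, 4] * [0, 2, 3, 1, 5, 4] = [2, 3, 0, 1, 5, 4]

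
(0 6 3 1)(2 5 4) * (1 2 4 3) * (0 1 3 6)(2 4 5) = (3 4 5 6)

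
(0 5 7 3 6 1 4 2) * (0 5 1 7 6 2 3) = (0 1 4 3 2 5 6 7)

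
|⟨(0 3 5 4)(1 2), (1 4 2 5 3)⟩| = 360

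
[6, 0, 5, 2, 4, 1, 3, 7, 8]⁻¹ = [1, 5, 3, 6, 4, 2, 0, 7, 8]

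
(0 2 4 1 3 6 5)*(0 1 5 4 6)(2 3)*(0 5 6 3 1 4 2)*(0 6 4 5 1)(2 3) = (1 6 3)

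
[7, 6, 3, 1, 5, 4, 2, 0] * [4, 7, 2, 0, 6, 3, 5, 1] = [1, 5, 0, 7, 3, 6, 2, 4]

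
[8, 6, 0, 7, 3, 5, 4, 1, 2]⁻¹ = [2, 7, 8, 4, 6, 5, 1, 3, 0]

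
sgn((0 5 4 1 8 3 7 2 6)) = 1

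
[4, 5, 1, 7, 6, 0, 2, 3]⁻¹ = [5, 2, 6, 7, 0, 1, 4, 3]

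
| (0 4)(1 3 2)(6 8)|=6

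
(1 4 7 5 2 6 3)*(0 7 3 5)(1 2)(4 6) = (0 7)(1 6 5)(2 4 3)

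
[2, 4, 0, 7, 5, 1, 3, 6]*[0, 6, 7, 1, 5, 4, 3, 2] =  [7, 5, 0, 2, 4, 6, 1, 3]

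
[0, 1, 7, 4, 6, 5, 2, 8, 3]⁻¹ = [0, 1, 6, 8, 3, 5, 4, 2, 7]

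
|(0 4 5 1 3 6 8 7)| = 8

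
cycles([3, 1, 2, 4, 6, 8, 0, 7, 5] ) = (0 3 4 6)(5 8)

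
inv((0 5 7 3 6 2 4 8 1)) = (0 1 8 4 2 6 3 7 5)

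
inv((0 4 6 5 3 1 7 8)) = (0 8 7 1 3 5 6 4)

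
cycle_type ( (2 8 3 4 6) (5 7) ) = 2.5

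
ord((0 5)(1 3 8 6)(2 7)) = 4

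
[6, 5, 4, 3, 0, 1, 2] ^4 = [0, 1, 2, 3, 4, 5, 6] 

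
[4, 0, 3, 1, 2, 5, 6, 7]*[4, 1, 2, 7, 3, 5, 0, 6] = [3, 4, 7, 1, 2, 5, 0, 6]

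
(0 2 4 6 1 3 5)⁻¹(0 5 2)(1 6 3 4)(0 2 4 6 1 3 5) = (0 4 2)(1 5 6 3)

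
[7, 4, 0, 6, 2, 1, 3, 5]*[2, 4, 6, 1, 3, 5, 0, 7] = [7, 3, 2, 0, 6, 4, 1, 5]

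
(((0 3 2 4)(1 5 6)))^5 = (0 3 2 4)(1 6 5)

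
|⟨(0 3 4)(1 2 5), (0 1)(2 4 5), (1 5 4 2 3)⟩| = 720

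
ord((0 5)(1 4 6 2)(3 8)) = 4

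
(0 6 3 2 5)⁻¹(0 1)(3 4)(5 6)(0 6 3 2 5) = (0 3)(1 6)(2 4)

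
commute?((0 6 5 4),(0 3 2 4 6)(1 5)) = no:(0 6 5 4)*(0 3 2 4 6)(1 5) = (1 5 6)(2 4 3),(0 3 2 4 6)(1 5)*(0 6 5 4) = (0 3 2)(1 4 5)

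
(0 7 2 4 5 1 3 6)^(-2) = (0 3 5 2)(1 4 7 6)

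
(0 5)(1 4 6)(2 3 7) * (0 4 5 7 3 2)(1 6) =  (0 7)(1 5 4)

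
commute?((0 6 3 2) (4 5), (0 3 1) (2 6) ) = no:(0 6 3 2) (4 5)*(0 3 1) (2 6) = (0 2 3 6 1) (4 5), (0 3 1) (2 6)*(0 6 3 2) (4 5) = (0 2 3 1 6) (4 5) 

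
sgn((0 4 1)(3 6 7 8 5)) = 1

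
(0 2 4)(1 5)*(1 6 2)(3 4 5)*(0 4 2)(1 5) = (0 5 6)(1 3 2)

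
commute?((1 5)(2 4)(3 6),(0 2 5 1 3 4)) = no:(1 5)(2 4)(3 6) * (0 2 5 1 3 4) = (0 2)(3 6 4 5),(0 2 5 1 3 4) * (1 5)(2 4)(3 6) = (0 4)(1 6 3 2)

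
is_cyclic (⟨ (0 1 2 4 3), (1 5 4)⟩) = no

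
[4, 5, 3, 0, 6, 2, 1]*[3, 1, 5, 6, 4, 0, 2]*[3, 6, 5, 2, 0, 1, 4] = [0, 3, 4, 2, 5, 1, 6]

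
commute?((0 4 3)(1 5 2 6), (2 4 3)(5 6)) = no:(0 4 3)(1 5 2 6)*(2 4 3)(5 6) = (0 3)(1 6)(2 5 4), (2 4 3)(5 6)*(0 4 3)(1 5 2 6) = (0 4)(1 5)(2 3 6)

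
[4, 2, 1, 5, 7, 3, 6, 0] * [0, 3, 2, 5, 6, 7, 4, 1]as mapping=[0→6, 1→2, 2→3, 3→7, 4→1, 5→5, 6→4, 7→0]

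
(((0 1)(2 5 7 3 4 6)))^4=(2 4 7)(3 5 6)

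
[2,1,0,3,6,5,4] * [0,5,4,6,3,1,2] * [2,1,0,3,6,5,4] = [6,5,2,4,0,1,3]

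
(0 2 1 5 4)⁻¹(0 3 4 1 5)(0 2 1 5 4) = (0 5 4 2 3)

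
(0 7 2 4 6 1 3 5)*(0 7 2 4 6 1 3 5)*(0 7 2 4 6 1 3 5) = (0 4 3 7 6 5 2 1)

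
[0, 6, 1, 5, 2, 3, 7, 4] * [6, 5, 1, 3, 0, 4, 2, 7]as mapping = [0→6, 1→2, 2→5, 3→4, 4→1, 5→3, 6→7, 7→0]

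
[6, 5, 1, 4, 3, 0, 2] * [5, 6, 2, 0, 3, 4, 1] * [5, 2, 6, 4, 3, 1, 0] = [2, 3, 0, 4, 5, 1, 6] 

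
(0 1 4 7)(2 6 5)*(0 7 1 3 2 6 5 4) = (0 3 2 5 6 4 1)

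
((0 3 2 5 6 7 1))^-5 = (0 2 6 1 3 5 7)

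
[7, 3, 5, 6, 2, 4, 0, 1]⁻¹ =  [6, 7, 4, 1, 5, 2, 3, 0]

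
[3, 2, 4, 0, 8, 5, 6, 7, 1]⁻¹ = [3, 8, 1, 0, 2, 5, 6, 7, 4]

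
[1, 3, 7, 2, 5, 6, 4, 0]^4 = [7, 0, 3, 1, 5, 6, 4, 2]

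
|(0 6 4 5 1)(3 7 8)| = 15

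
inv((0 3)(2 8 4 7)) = (0 3)(2 7 4 8)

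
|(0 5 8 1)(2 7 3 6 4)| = 20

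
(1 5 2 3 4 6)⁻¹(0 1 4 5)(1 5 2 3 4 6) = (0 5 6 2)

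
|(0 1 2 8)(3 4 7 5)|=4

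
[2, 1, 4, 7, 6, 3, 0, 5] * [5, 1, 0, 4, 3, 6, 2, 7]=[0, 1, 3, 7, 2, 4, 5, 6]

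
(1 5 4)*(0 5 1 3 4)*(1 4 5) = (0 1 4 3 5)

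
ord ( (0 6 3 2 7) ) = 5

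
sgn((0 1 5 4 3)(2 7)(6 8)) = 1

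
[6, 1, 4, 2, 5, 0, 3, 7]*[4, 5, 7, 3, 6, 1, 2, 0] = [2, 5, 6, 7, 1, 4, 3, 0]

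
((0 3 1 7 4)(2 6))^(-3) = (0 1 4 3 7)(2 6)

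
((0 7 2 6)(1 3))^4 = ()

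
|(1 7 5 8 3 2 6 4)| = 8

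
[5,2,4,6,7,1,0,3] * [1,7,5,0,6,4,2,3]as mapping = [0→4,1→5,2→6,3→2,4→3,5→7,6→1,7→0]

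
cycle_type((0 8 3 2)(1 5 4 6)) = 4^2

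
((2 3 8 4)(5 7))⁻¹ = (2 4 8 3)(5 7)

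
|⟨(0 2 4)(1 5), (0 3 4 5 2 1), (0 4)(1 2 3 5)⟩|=720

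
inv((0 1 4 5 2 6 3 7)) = (0 7 3 6 2 5 4 1)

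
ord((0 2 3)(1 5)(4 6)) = 6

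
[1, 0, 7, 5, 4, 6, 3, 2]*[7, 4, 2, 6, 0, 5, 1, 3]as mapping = [0→4, 1→7, 2→3, 3→5, 4→0, 5→1, 6→6, 7→2]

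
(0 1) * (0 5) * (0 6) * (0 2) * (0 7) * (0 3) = (0 1 5 6 2 7 3)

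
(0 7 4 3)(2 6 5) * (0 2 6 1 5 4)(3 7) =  (0 3 2 1 5 6 4 7)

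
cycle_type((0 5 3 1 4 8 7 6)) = 8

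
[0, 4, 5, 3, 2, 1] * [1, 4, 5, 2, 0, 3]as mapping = [0→1, 1→0, 2→3, 3→2, 4→5, 5→4]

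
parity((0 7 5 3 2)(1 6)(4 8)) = even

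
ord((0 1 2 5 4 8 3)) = 7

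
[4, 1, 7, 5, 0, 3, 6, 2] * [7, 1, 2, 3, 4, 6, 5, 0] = [4, 1, 0, 6, 7, 3, 5, 2]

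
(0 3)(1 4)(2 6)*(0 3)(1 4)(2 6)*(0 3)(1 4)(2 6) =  (0 3)(1 4)(2 6)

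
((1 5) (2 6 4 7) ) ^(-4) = () 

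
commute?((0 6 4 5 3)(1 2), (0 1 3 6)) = no:(0 6 4 5 3)(1 2)*(0 1 3 6) = (1 2 3)(4 5 6), (0 1 3 6)*(0 6 4 5 3)(1 2) = (0 2 1)(3 4 5)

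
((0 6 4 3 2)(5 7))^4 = (0 2 3 4 6)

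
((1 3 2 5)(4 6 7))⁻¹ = (1 5 2 3)(4 7 6)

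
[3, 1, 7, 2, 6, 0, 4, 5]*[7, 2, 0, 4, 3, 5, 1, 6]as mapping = [0→4, 1→2, 2→6, 3→0, 4→1, 5→7, 6→3, 7→5]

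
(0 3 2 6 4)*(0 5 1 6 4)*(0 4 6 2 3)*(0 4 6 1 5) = (0 4)(1 2)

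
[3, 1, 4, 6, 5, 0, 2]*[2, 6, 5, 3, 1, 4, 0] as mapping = [0→3, 1→6, 2→1, 3→0, 4→4, 5→2, 6→5] 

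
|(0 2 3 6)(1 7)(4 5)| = 4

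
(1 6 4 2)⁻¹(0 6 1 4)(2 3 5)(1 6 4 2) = (0 4 6 2)(1 3 5)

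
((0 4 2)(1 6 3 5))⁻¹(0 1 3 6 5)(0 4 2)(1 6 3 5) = (1 4 6 5 3)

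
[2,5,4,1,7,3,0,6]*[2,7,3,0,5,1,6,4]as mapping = [0→3,1→1,2→5,3→7,4→4,5→0,6→2,7→6]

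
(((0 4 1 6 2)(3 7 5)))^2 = (0 1 2 4 6)(3 5 7)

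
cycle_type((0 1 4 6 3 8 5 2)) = 8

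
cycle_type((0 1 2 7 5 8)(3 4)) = 2.6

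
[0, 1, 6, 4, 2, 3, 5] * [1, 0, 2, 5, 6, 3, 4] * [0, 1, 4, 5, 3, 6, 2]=[1, 0, 3, 2, 4, 6, 5]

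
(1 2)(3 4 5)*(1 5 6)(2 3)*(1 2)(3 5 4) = (1 5)(2 4 6)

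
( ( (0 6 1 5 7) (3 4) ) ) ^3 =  (0 5 6 7 1) (3 4) 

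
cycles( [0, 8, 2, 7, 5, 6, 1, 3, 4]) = (1 8 4 5 6)(3 7)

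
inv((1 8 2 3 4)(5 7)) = (1 4 3 2 8)(5 7)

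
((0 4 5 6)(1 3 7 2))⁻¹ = (0 6 5 4)(1 2 7 3)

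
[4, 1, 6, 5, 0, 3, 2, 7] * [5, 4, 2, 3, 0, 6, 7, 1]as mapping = [0→0, 1→4, 2→7, 3→6, 4→5, 5→3, 6→2, 7→1]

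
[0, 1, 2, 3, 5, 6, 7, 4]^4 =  [0, 1, 2, 3, 4, 5, 6, 7]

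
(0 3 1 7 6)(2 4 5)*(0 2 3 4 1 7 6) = (0 4 5 3 7)(1 6 2)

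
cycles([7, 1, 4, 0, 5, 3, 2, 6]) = (0 7 6 2 4 5 3)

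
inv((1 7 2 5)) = (1 5 2 7)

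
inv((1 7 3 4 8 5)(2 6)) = (1 5 8 4 3 7)(2 6)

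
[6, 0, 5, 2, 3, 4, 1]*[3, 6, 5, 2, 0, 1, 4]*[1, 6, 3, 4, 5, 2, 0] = [5, 4, 6, 2, 3, 1, 0]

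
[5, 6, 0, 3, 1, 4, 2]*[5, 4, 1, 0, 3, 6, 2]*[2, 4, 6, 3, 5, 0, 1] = [1, 6, 0, 2, 5, 3, 4]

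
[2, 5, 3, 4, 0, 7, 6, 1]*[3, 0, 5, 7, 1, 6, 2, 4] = [5, 6, 7, 1, 3, 4, 2, 0]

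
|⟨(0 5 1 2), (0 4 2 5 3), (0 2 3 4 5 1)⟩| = 720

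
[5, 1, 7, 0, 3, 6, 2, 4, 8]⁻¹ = [3, 1, 6, 4, 7, 0, 5, 2, 8]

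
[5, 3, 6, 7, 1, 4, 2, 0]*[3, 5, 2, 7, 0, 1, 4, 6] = [1, 7, 4, 6, 5, 0, 2, 3] 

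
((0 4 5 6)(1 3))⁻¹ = (0 6 5 4)(1 3)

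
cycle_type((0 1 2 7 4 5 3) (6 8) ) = 2.7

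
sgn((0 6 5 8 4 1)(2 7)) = 1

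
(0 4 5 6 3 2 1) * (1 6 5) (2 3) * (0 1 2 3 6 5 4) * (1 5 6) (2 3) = (1 5 4 3) (2 6) 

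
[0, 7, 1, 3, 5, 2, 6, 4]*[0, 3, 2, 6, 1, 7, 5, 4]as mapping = [0→0, 1→4, 2→3, 3→6, 4→7, 5→2, 6→5, 7→1]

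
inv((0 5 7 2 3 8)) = (0 8 3 2 7 5)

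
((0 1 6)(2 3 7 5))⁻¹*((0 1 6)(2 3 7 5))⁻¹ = (0 1 6)(2 7)(3 5)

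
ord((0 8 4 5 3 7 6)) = 7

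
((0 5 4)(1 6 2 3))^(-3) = (1 6 2 3)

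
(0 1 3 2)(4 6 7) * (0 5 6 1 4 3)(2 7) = (0 4 1)(2 5 6)(3 7)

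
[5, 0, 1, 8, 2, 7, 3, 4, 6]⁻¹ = [1, 2, 4, 6, 7, 0, 8, 5, 3]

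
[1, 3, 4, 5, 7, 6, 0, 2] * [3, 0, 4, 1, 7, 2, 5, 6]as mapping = [0→0, 1→1, 2→7, 3→2, 4→6, 5→5, 6→3, 7→4]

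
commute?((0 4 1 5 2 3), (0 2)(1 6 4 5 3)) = no:(0 4 1 5 2 3) * (0 2)(1 6 4 5 3) = (0 5)(1 3 2)(4 6), (0 2)(1 6 4 5 3) * (0 4 1 5 2 3) = (0 3 5)(1 6)(2 4)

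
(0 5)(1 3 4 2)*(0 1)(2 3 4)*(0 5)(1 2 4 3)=(1 3 4)(2 5)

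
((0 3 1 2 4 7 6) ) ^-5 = (0 1 4 6 3 2 7) 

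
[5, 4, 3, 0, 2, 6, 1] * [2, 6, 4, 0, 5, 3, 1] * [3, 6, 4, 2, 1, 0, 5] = [2, 0, 3, 4, 1, 6, 5]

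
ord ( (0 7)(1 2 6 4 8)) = 10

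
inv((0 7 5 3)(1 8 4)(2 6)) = (0 3 5 7)(1 4 8)(2 6)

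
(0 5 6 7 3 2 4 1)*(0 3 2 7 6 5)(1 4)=(1 3 7 2)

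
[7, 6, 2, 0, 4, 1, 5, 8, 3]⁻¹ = [3, 5, 2, 8, 4, 6, 1, 0, 7]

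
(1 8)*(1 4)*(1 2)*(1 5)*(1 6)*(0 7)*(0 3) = (0 7 3)(1 8 4 2 5 6)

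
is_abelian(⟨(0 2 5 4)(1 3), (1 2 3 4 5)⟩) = no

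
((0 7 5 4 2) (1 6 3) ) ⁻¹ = (0 2 4 5 7) (1 3 6) 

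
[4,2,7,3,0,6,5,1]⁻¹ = [4,7,1,3,0,6,5,2]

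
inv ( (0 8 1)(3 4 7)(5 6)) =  (0 1 8)(3 7 4)(5 6)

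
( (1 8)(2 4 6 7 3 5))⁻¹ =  (1 8)(2 5 3 7 6 4)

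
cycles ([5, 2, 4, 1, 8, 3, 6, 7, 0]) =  (0 5 3 1 2 4 8)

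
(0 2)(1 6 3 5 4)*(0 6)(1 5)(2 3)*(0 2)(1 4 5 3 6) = (0 6)(1 2)(3 4)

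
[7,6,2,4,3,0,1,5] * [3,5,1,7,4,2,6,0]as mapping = [0→0,1→6,2→1,3→4,4→7,5→3,6→5,7→2]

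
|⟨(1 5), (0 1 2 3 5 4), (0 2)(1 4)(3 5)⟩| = 720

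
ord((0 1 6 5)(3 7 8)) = 12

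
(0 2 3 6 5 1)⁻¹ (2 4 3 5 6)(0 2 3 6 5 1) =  (1 5 3 4 6)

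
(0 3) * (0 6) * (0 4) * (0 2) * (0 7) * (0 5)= (0 3 6 4 2 7 5)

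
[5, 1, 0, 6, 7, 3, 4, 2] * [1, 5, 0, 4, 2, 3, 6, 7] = [3, 5, 1, 6, 7, 4, 2, 0]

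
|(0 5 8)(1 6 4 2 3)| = 15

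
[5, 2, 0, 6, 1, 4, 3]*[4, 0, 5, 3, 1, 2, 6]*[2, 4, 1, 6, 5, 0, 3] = [1, 0, 5, 3, 2, 4, 6]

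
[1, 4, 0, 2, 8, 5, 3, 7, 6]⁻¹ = [2, 0, 3, 6, 1, 5, 8, 7, 4]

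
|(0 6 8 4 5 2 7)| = 7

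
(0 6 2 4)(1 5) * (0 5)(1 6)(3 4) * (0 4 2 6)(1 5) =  (0 5)(1 4)(2 3)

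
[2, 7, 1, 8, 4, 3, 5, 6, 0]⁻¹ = [8, 2, 0, 5, 4, 6, 7, 1, 3]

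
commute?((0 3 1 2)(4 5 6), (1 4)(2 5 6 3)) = no:(0 3 1 2)(4 5 6) * (1 4)(2 5 6 3) = (0 2)(1 5 3 4 6), (1 4)(2 5 6 3) * (0 3 1 2)(4 5 6) = (0 3)(1 5 4 2 6)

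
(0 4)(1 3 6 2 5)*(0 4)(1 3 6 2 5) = (1 6 5 3 2)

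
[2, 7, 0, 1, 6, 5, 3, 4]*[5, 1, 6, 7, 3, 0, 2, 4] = [6, 4, 5, 1, 2, 0, 7, 3]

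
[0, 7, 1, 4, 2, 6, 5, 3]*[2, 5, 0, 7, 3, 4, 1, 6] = [2, 6, 5, 3, 0, 1, 4, 7]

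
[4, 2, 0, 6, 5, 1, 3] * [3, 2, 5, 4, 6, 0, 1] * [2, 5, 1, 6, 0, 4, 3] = [3, 4, 6, 5, 2, 1, 0]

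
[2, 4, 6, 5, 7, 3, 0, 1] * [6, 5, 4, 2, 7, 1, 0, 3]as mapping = [0→4, 1→7, 2→0, 3→1, 4→3, 5→2, 6→6, 7→5]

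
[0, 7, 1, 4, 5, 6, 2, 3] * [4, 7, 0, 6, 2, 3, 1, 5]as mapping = [0→4, 1→5, 2→7, 3→2, 4→3, 5→1, 6→0, 7→6]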